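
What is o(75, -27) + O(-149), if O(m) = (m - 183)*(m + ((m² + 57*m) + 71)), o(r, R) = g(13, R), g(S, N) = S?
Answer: -4525147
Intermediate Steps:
o(r, R) = 13
O(m) = (-183 + m)*(71 + m² + 58*m) (O(m) = (-183 + m)*(m + (71 + m² + 57*m)) = (-183 + m)*(71 + m² + 58*m))
o(75, -27) + O(-149) = 13 + (-12993 + (-149)³ - 10543*(-149) - 125*(-149)²) = 13 + (-12993 - 3307949 + 1570907 - 125*22201) = 13 + (-12993 - 3307949 + 1570907 - 2775125) = 13 - 4525160 = -4525147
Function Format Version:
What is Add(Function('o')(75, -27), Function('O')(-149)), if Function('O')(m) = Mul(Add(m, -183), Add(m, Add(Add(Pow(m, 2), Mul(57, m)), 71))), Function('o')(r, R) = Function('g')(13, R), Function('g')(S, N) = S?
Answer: -4525147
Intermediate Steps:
Function('o')(r, R) = 13
Function('O')(m) = Mul(Add(-183, m), Add(71, Pow(m, 2), Mul(58, m))) (Function('O')(m) = Mul(Add(-183, m), Add(m, Add(71, Pow(m, 2), Mul(57, m)))) = Mul(Add(-183, m), Add(71, Pow(m, 2), Mul(58, m))))
Add(Function('o')(75, -27), Function('O')(-149)) = Add(13, Add(-12993, Pow(-149, 3), Mul(-10543, -149), Mul(-125, Pow(-149, 2)))) = Add(13, Add(-12993, -3307949, 1570907, Mul(-125, 22201))) = Add(13, Add(-12993, -3307949, 1570907, -2775125)) = Add(13, -4525160) = -4525147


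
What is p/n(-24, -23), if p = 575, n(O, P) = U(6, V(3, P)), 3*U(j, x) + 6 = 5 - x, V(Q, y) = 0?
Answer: -1725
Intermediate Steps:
U(j, x) = -1/3 - x/3 (U(j, x) = -2 + (5 - x)/3 = -2 + (5/3 - x/3) = -1/3 - x/3)
n(O, P) = -1/3 (n(O, P) = -1/3 - 1/3*0 = -1/3 + 0 = -1/3)
p/n(-24, -23) = 575/(-1/3) = 575*(-3) = -1725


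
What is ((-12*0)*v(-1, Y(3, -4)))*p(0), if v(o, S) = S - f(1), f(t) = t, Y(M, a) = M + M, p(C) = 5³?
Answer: 0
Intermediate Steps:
p(C) = 125
Y(M, a) = 2*M
v(o, S) = -1 + S (v(o, S) = S - 1*1 = S - 1 = -1 + S)
((-12*0)*v(-1, Y(3, -4)))*p(0) = ((-12*0)*(-1 + 2*3))*125 = (0*(-1 + 6))*125 = (0*5)*125 = 0*125 = 0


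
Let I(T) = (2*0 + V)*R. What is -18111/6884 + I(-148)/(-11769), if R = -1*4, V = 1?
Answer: -213120823/81017796 ≈ -2.6305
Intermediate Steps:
R = -4
I(T) = -4 (I(T) = (2*0 + 1)*(-4) = (0 + 1)*(-4) = 1*(-4) = -4)
-18111/6884 + I(-148)/(-11769) = -18111/6884 - 4/(-11769) = -18111*1/6884 - 4*(-1/11769) = -18111/6884 + 4/11769 = -213120823/81017796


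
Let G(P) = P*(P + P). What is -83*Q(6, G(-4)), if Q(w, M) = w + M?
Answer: -3154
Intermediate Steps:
G(P) = 2*P² (G(P) = P*(2*P) = 2*P²)
Q(w, M) = M + w
-83*Q(6, G(-4)) = -83*(2*(-4)² + 6) = -83*(2*16 + 6) = -83*(32 + 6) = -83*38 = -3154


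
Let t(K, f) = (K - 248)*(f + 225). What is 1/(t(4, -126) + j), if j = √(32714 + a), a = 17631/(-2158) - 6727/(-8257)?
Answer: -784018664/18937693305117 - √128203069475133458/1155199291612137 ≈ -4.1710e-5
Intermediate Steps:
a = -131062301/17818606 (a = 17631*(-1/2158) - 6727*(-1/8257) = -17631/2158 + 6727/8257 = -131062301/17818606 ≈ -7.3554)
t(K, f) = (-248 + K)*(225 + f)
j = 9*√128203069475133458/17818606 (j = √(32714 - 131062301/17818606) = √(582786814383/17818606) = 9*√128203069475133458/17818606 ≈ 180.85)
1/(t(4, -126) + j) = 1/((-55800 - 248*(-126) + 225*4 + 4*(-126)) + 9*√128203069475133458/17818606) = 1/((-55800 + 31248 + 900 - 504) + 9*√128203069475133458/17818606) = 1/(-24156 + 9*√128203069475133458/17818606)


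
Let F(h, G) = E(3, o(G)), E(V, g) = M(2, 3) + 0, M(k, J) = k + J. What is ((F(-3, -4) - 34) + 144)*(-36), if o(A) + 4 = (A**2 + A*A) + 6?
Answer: -4140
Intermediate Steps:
o(A) = 2 + 2*A**2 (o(A) = -4 + ((A**2 + A*A) + 6) = -4 + ((A**2 + A**2) + 6) = -4 + (2*A**2 + 6) = -4 + (6 + 2*A**2) = 2 + 2*A**2)
M(k, J) = J + k
E(V, g) = 5 (E(V, g) = (3 + 2) + 0 = 5 + 0 = 5)
F(h, G) = 5
((F(-3, -4) - 34) + 144)*(-36) = ((5 - 34) + 144)*(-36) = (-29 + 144)*(-36) = 115*(-36) = -4140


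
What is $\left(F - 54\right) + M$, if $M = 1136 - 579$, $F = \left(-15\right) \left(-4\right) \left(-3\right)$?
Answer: $323$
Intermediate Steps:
$F = -180$ ($F = 60 \left(-3\right) = -180$)
$M = 557$
$\left(F - 54\right) + M = \left(-180 - 54\right) + 557 = -234 + 557 = 323$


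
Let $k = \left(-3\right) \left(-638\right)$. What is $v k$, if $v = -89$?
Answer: $-170346$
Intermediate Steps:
$k = 1914$
$v k = \left(-89\right) 1914 = -170346$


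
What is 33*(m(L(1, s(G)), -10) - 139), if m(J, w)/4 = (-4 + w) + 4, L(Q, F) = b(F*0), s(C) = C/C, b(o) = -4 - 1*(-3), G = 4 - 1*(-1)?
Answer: -5907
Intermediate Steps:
G = 5 (G = 4 + 1 = 5)
b(o) = -1 (b(o) = -4 + 3 = -1)
s(C) = 1
L(Q, F) = -1
m(J, w) = 4*w (m(J, w) = 4*((-4 + w) + 4) = 4*w)
33*(m(L(1, s(G)), -10) - 139) = 33*(4*(-10) - 139) = 33*(-40 - 139) = 33*(-179) = -5907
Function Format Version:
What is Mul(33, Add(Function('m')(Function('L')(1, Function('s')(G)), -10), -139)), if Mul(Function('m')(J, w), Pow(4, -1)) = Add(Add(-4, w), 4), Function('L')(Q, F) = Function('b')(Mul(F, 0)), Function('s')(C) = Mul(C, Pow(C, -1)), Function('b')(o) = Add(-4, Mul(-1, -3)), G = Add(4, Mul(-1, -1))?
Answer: -5907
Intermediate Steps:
G = 5 (G = Add(4, 1) = 5)
Function('b')(o) = -1 (Function('b')(o) = Add(-4, 3) = -1)
Function('s')(C) = 1
Function('L')(Q, F) = -1
Function('m')(J, w) = Mul(4, w) (Function('m')(J, w) = Mul(4, Add(Add(-4, w), 4)) = Mul(4, w))
Mul(33, Add(Function('m')(Function('L')(1, Function('s')(G)), -10), -139)) = Mul(33, Add(Mul(4, -10), -139)) = Mul(33, Add(-40, -139)) = Mul(33, -179) = -5907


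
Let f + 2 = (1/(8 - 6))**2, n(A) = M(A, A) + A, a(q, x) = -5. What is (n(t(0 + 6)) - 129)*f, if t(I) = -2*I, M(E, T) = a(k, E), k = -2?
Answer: 511/2 ≈ 255.50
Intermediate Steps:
M(E, T) = -5
n(A) = -5 + A
f = -7/4 (f = -2 + (1/(8 - 6))**2 = -2 + (1/2)**2 = -2 + 1/4 = -7/4 ≈ -1.7500)
(n(t(0 + 6)) - 129)*f = ((-5 - 2*(0 + 6)) - 129)*(-7/4) = ((-5 - 2*6) - 129)*(-7/4) = ((-5 - 12) - 129)*(-7/4) = (-17 - 129)*(-7/4) = -146*(-7/4) = 511/2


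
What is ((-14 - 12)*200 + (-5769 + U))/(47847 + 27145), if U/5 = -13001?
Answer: -37987/37496 ≈ -1.0131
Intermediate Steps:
U = -65005 (U = 5*(-13001) = -65005)
((-14 - 12)*200 + (-5769 + U))/(47847 + 27145) = ((-14 - 12)*200 + (-5769 - 65005))/(47847 + 27145) = (-26*200 - 70774)/74992 = (-5200 - 70774)*(1/74992) = -75974*1/74992 = -37987/37496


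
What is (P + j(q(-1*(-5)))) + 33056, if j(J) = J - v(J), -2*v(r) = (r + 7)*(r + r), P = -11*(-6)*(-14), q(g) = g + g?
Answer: 32312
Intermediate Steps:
q(g) = 2*g
P = -924 (P = 66*(-14) = -924)
v(r) = -r*(7 + r) (v(r) = -(r + 7)*(r + r)/2 = -(7 + r)*2*r/2 = -r*(7 + r))
j(J) = J + J*(7 + J) (j(J) = J - (-1)*J*(7 + J) = J + J*(7 + J))
(P + j(q(-1*(-5)))) + 33056 = (-924 + (2*(-1*(-5)))*(8 + 2*(-1*(-5)))) + 33056 = (-924 + (2*5)*(8 + 2*5)) + 33056 = (-924 + 10*(8 + 10)) + 33056 = (-924 + 10*18) + 33056 = (-924 + 180) + 33056 = -744 + 33056 = 32312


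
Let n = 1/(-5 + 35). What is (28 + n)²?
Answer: 707281/900 ≈ 785.87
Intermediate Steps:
n = 1/30 ≈ 0.033333
(28 + n)² = (28 + 1/30)² = (841/30)² = 707281/900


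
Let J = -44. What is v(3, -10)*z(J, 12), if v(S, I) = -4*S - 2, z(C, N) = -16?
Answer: 224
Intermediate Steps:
v(S, I) = -2 - 4*S
v(3, -10)*z(J, 12) = (-2 - 4*3)*(-16) = (-2 - 12)*(-16) = -14*(-16) = 224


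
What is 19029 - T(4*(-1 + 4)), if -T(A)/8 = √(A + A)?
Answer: 19029 + 16*√6 ≈ 19068.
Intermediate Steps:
T(A) = -8*√2*√A (T(A) = -8*√(A + A) = -8*√2*√A)
19029 - T(4*(-1 + 4)) = 19029 - (-8)*√2*√(4*(-1 + 4)) = 19029 - (-8)*√2*√(4*3) = 19029 - (-8)*√2*√12 = 19029 - (-8)*√2*2*√3 = 19029 - (-16)*√6 = 19029 + 16*√6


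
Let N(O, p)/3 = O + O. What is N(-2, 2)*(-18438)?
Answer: 221256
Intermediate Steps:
N(O, p) = 6*O (N(O, p) = 3*(O + O) = 3*(2*O) = 6*O)
N(-2, 2)*(-18438) = (6*(-2))*(-18438) = -12*(-18438) = 221256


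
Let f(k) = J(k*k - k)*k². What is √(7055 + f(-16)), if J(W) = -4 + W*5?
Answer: √354191 ≈ 595.14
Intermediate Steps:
J(W) = -4 + 5*W
f(k) = k²*(-4 - 5*k + 5*k²) (f(k) = (-4 + 5*(k*k - k))*k² = (-4 + 5*(k² - k))*k² = (-4 + (-5*k + 5*k²))*k² = (-4 - 5*k + 5*k²)*k² = k²*(-4 - 5*k + 5*k²))
√(7055 + f(-16)) = √(7055 + (-16)²*(-4 + 5*(-16)*(-1 - 16))) = √(7055 + 256*(-4 + 5*(-16)*(-17))) = √(7055 + 256*(-4 + 1360)) = √(7055 + 256*1356) = √(7055 + 347136) = √354191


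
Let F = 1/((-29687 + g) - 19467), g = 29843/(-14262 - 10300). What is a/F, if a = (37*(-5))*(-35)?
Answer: -7817593781725/24562 ≈ -3.1828e+8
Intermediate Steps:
g = -29843/24562 (g = 29843/(-24562) = 29843*(-1/24562) = -29843/24562 ≈ -1.2150)
a = 6475 (a = -185*(-35) = 6475)
F = -24562/1207350391 (F = 1/((-29687 - 29843/24562) - 19467) = 1/(-729201937/24562 - 19467) = 1/(-1207350391/24562) = -24562/1207350391 ≈ -2.0344e-5)
a/F = 6475/(-24562/1207350391) = 6475*(-1207350391/24562) = -7817593781725/24562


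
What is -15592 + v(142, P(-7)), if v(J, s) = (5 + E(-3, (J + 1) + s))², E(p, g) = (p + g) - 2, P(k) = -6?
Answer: 3177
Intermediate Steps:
E(p, g) = -2 + g + p (E(p, g) = (g + p) - 2 = -2 + g + p)
v(J, s) = (1 + J + s)² (v(J, s) = (5 + (-2 + ((J + 1) + s) - 3))² = (5 + (-2 + ((1 + J) + s) - 3))² = (5 + (-2 + (1 + J + s) - 3))² = (5 + (-4 + J + s))² = (1 + J + s)²)
-15592 + v(142, P(-7)) = -15592 + (1 + 142 - 6)² = -15592 + 137² = -15592 + 18769 = 3177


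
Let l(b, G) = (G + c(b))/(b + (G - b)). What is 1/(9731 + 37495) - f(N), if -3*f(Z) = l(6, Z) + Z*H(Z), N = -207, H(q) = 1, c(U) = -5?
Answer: -671191447/9775782 ≈ -68.659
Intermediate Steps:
l(b, G) = (-5 + G)/G (l(b, G) = (G - 5)/(b + (G - b)) = (-5 + G)/G)
f(Z) = -Z/3 - (-5 + Z)/(3*Z) (f(Z) = -((-5 + Z)/Z + Z*1)/3 = -((-5 + Z)/Z + Z)/3 = -(Z + (-5 + Z)/Z)/3 = -Z/3 - (-5 + Z)/(3*Z))
1/(9731 + 37495) - f(N) = 1/(9731 + 37495) - (5 - 1*(-207) - 1*(-207)²)/(3*(-207)) = 1/47226 - (-1)*(5 + 207 - 1*42849)/(3*207) = 1/47226 - (-1)*(5 + 207 - 42849)/(3*207) = 1/47226 - (-1)*(-42637)/(3*207) = 1/47226 - 1*42637/621 = 1/47226 - 42637/621 = -671191447/9775782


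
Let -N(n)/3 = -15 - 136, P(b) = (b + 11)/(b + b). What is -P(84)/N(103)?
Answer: -95/76104 ≈ -0.0012483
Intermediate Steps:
P(b) = (11 + b)/(2*b) (P(b) = (11 + b)/((2*b)) = (11 + b)*(1/(2*b)) = (11 + b)/(2*b))
N(n) = 453 (N(n) = -3*(-15 - 136) = -3*(-151) = 453)
-P(84)/N(103) = -(½)*(11 + 84)/84/453 = -(½)*(1/84)*95/453 = -95/(168*453) = -1*95/76104 = -95/76104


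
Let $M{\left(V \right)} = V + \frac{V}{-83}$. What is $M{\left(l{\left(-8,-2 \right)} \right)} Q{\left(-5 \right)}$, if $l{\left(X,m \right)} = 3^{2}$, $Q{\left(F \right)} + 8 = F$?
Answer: $- \frac{9594}{83} \approx -115.59$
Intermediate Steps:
$Q{\left(F \right)} = -8 + F$
$l{\left(X,m \right)} = 9$
$M{\left(V \right)} = \frac{82 V}{83}$ ($M{\left(V \right)} = V + V \left(- \frac{1}{83}\right) = V - \frac{V}{83} = \frac{82 V}{83}$)
$M{\left(l{\left(-8,-2 \right)} \right)} Q{\left(-5 \right)} = \frac{82}{83} \cdot 9 \left(-8 - 5\right) = \frac{738}{83} \left(-13\right) = - \frac{9594}{83}$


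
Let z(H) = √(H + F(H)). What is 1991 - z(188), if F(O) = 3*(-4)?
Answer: 1991 - 4*√11 ≈ 1977.7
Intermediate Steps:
F(O) = -12
z(H) = √(-12 + H) (z(H) = √(H - 12) = √(-12 + H))
1991 - z(188) = 1991 - √(-12 + 188) = 1991 - √176 = 1991 - 4*√11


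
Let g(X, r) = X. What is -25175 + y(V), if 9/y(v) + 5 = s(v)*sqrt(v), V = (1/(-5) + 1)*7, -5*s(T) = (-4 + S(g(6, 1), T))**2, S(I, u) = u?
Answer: -46286167100/1838437 + 144000*sqrt(35)/1838437 ≈ -25176.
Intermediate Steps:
s(T) = -(-4 + T)**2/5
V = 28/5 (V = (1*(-1/5) + 1)*7 = (-1/5 + 1)*7 = (4/5)*7 = 28/5 ≈ 5.6000)
y(v) = 9/(-5 - sqrt(v)*(-4 + v)**2/5) (y(v) = 9/(-5 + (-(-4 + v)**2/5)*sqrt(v)) = 9/(-5 - sqrt(v)*(-4 + v)**2/5))
-25175 + y(V) = -25175 + 45/(-25 - sqrt(28/5)*(-4 + 28/5)**2) = -25175 + 45/(-25 - 2*sqrt(35)/5*(8/5)**2) = -25175 + 45/(-25 - 1*2*sqrt(35)/5*64/25) = -25175 + 45/(-25 - 128*sqrt(35)/125)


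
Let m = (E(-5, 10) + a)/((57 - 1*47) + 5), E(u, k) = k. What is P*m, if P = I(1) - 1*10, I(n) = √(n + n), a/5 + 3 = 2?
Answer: -10/3 + √2/3 ≈ -2.8619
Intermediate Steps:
a = -5 (a = -15 + 5*2 = -15 + 10 = -5)
I(n) = √2*√n (I(n) = √(2*n) = √2*√n)
P = -10 + √2 (P = √2*√1 - 1*10 = √2*1 - 10 = √2 - 10 = -10 + √2 ≈ -8.5858)
m = ⅓ (m = (10 - 5)/((57 - 1*47) + 5) = 5/((57 - 47) + 5) = 5/(10 + 5) = 5/15 = 5*(1/15) = ⅓ ≈ 0.33333)
P*m = (-10 + √2)*(⅓) = -10/3 + √2/3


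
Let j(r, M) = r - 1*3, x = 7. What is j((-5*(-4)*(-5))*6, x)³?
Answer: -219256227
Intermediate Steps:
j(r, M) = -3 + r (j(r, M) = r - 3 = -3 + r)
j((-5*(-4)*(-5))*6, x)³ = (-3 + (-5*(-4)*(-5))*6)³ = (-3 + (20*(-5))*6)³ = (-3 - 100*6)³ = (-3 - 600)³ = (-603)³ = -219256227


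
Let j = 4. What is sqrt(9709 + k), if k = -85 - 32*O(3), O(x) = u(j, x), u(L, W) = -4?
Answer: 2*sqrt(2438) ≈ 98.752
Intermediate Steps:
O(x) = -4
k = 43 (k = -85 - 32*(-4) = -85 + 128 = 43)
sqrt(9709 + k) = sqrt(9709 + 43) = sqrt(9752) = 2*sqrt(2438)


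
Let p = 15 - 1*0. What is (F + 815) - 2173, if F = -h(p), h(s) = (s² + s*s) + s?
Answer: -1823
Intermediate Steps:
p = 15 (p = 15 + 0 = 15)
h(s) = s + 2*s² (h(s) = (s² + s²) + s = 2*s² + s = s + 2*s²)
F = -465 (F = -15*(1 + 2*15) = -15*(1 + 30) = -15*31 = -1*465 = -465)
(F + 815) - 2173 = (-465 + 815) - 2173 = 350 - 2173 = -1823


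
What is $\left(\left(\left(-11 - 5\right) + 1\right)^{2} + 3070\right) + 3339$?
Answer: $6634$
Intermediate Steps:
$\left(\left(\left(-11 - 5\right) + 1\right)^{2} + 3070\right) + 3339 = \left(\left(-16 + 1\right)^{2} + 3070\right) + 3339 = \left(\left(-15\right)^{2} + 3070\right) + 3339 = \left(225 + 3070\right) + 3339 = 3295 + 3339 = 6634$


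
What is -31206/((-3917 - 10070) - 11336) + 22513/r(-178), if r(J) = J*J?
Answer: 519609201/267444644 ≈ 1.9429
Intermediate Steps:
r(J) = J²
-31206/((-3917 - 10070) - 11336) + 22513/r(-178) = -31206/((-3917 - 10070) - 11336) + 22513/((-178)²) = -31206/(-13987 - 11336) + 22513/31684 = -31206/(-25323) + 22513*(1/31684) = -31206*(-1/25323) + 22513/31684 = 10402/8441 + 22513/31684 = 519609201/267444644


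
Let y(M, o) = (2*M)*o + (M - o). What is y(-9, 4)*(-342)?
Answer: 29070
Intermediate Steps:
y(M, o) = M - o + 2*M*o (y(M, o) = 2*M*o + (M - o) = M - o + 2*M*o)
y(-9, 4)*(-342) = (-9 - 1*4 + 2*(-9)*4)*(-342) = (-9 - 4 - 72)*(-342) = -85*(-342) = 29070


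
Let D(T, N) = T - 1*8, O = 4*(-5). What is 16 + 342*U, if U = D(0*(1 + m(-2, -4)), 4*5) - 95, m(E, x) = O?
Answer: -35210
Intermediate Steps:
O = -20
m(E, x) = -20
D(T, N) = -8 + T (D(T, N) = T - 8 = -8 + T)
U = -103 (U = (-8 + 0*(1 - 20)) - 95 = (-8 + 0*(-19)) - 95 = (-8 + 0) - 95 = -8 - 95 = -103)
16 + 342*U = 16 + 342*(-103) = 16 - 35226 = -35210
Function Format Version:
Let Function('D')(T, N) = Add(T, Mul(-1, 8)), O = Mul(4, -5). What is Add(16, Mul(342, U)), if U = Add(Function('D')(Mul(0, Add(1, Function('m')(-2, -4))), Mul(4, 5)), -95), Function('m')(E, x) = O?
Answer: -35210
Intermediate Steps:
O = -20
Function('m')(E, x) = -20
Function('D')(T, N) = Add(-8, T) (Function('D')(T, N) = Add(T, -8) = Add(-8, T))
U = -103 (U = Add(Add(-8, Mul(0, Add(1, -20))), -95) = Add(Add(-8, Mul(0, -19)), -95) = Add(Add(-8, 0), -95) = Add(-8, -95) = -103)
Add(16, Mul(342, U)) = Add(16, Mul(342, -103)) = Add(16, -35226) = -35210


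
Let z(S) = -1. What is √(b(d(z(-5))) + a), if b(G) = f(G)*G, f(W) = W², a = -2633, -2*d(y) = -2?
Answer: 2*I*√658 ≈ 51.303*I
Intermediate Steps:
d(y) = 1 (d(y) = -½*(-2) = 1)
b(G) = G³ (b(G) = G²*G = G³)
√(b(d(z(-5))) + a) = √(1³ - 2633) = √(1 - 2633) = √(-2632) = 2*I*√658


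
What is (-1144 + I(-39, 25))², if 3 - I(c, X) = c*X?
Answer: 27556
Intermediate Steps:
I(c, X) = 3 - X*c (I(c, X) = 3 - c*X = 3 - X*c)
(-1144 + I(-39, 25))² = (-1144 + (3 - 1*25*(-39)))² = (-1144 + (3 + 975))² = (-1144 + 978)² = (-166)² = 27556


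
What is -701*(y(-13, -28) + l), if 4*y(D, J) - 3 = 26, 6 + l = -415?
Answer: 1160155/4 ≈ 2.9004e+5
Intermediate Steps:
l = -421 (l = -6 - 415 = -421)
y(D, J) = 29/4 (y(D, J) = ¾ + (¼)*26 = ¾ + 13/2 = 29/4)
-701*(y(-13, -28) + l) = -701*(29/4 - 421) = -701*(-1655/4) = 1160155/4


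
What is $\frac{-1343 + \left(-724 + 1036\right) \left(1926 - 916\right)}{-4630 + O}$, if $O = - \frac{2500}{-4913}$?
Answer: $- \frac{1541586401}{22744690} \approx -67.778$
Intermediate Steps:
$O = \frac{2500}{4913}$ ($O = \left(-2500\right) \left(- \frac{1}{4913}\right) = \frac{2500}{4913} \approx 0.50885$)
$\frac{-1343 + \left(-724 + 1036\right) \left(1926 - 916\right)}{-4630 + O} = \frac{-1343 + \left(-724 + 1036\right) \left(1926 - 916\right)}{-4630 + \frac{2500}{4913}} = \frac{-1343 + 312 \cdot 1010}{- \frac{22744690}{4913}} = \left(-1343 + 315120\right) \left(- \frac{4913}{22744690}\right) = 313777 \left(- \frac{4913}{22744690}\right) = - \frac{1541586401}{22744690}$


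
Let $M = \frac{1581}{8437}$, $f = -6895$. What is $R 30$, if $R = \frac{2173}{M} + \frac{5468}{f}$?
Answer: $\frac{252803067974}{726733} \approx 3.4786 \cdot 10^{5}$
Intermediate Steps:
$M = \frac{1581}{8437}$ ($M = 1581 \cdot \frac{1}{8437} = \frac{1581}{8437} \approx 0.18739$)
$R = \frac{126401533987}{10900995}$ ($R = \frac{2173}{\frac{1581}{8437}} + \frac{5468}{-6895} = 2173 \cdot \frac{8437}{1581} + 5468 \left(- \frac{1}{6895}\right) = \frac{18333601}{1581} - \frac{5468}{6895} = \frac{126401533987}{10900995} \approx 11595.0$)
$R 30 = \frac{126401533987}{10900995} \cdot 30 = \frac{252803067974}{726733}$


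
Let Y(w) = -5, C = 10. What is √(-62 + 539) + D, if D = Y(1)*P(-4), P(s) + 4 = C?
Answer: -30 + 3*√53 ≈ -8.1597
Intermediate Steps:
P(s) = 6 (P(s) = -4 + 10 = 6)
D = -30 (D = -5*6 = -30)
√(-62 + 539) + D = √(-62 + 539) - 30 = √477 - 30 = 3*√53 - 30 = -30 + 3*√53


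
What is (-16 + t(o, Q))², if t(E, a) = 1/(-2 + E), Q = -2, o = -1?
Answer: 2401/9 ≈ 266.78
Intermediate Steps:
(-16 + t(o, Q))² = (-16 + 1/(-2 - 1))² = (-16 + 1/(-3))² = (-16 - ⅓)² = (-49/3)² = 2401/9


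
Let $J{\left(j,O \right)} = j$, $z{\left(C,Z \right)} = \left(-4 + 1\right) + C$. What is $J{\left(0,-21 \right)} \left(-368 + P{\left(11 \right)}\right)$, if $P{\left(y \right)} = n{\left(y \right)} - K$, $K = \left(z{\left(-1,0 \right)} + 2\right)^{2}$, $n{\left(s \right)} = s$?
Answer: $0$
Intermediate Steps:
$z{\left(C,Z \right)} = -3 + C$
$K = 4$ ($K = \left(\left(-3 - 1\right) + 2\right)^{2} = \left(-4 + 2\right)^{2} = \left(-2\right)^{2} = 4$)
$P{\left(y \right)} = -4 + y$ ($P{\left(y \right)} = y - 4 = -4 + y$)
$J{\left(0,-21 \right)} \left(-368 + P{\left(11 \right)}\right) = 0 \left(-368 + \left(-4 + 11\right)\right) = 0 \left(-368 + 7\right) = 0 \left(-361\right) = 0$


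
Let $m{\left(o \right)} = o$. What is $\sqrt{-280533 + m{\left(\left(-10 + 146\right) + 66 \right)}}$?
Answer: $i \sqrt{280331} \approx 529.46 i$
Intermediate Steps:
$\sqrt{-280533 + m{\left(\left(-10 + 146\right) + 66 \right)}} = \sqrt{-280533 + \left(\left(-10 + 146\right) + 66\right)} = \sqrt{-280533 + \left(136 + 66\right)} = \sqrt{-280533 + 202} = \sqrt{-280331} = i \sqrt{280331}$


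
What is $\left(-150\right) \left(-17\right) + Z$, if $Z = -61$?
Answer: $2489$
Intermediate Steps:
$\left(-150\right) \left(-17\right) + Z = \left(-150\right) \left(-17\right) - 61 = 2550 - 61 = 2489$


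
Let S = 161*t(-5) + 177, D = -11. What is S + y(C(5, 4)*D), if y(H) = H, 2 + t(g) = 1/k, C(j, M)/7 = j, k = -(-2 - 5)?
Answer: -507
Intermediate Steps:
k = 7 (k = -1*(-7) = 7)
C(j, M) = 7*j
t(g) = -13/7 (t(g) = -2 + 1/7 = -2 + ⅐ = -13/7)
S = -122 (S = 161*(-13/7) + 177 = -299 + 177 = -122)
S + y(C(5, 4)*D) = -122 + (7*5)*(-11) = -122 + 35*(-11) = -122 - 385 = -507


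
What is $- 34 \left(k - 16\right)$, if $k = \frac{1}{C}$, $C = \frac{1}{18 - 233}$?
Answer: $7854$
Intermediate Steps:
$C = - \frac{1}{215}$ ($C = \frac{1}{-215} = - \frac{1}{215} \approx -0.0046512$)
$k = -215$ ($k = \frac{1}{- \frac{1}{215}} = -215$)
$- 34 \left(k - 16\right) = - 34 \left(-215 - 16\right) = \left(-34\right) \left(-231\right) = 7854$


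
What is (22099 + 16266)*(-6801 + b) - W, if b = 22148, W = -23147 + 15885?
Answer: 588794917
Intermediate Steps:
W = -7262
(22099 + 16266)*(-6801 + b) - W = (22099 + 16266)*(-6801 + 22148) - 1*(-7262) = 38365*15347 + 7262 = 588787655 + 7262 = 588794917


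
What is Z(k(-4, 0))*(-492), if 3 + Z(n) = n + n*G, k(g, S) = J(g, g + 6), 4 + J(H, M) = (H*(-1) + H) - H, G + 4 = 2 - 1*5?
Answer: 1476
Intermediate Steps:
G = -7 (G = -4 + (2 - 1*5) = -4 + (2 - 5) = -4 - 3 = -7)
J(H, M) = -4 - H (J(H, M) = -4 + ((H*(-1) + H) - H) = -4 + ((-H + H) - H) = -4 + (0 - H) = -4 - H)
k(g, S) = -4 - g
Z(n) = -3 - 6*n (Z(n) = -3 + (n + n*(-7)) = -3 + (n - 7*n) = -3 - 6*n)
Z(k(-4, 0))*(-492) = (-3 - 6*(-4 - 1*(-4)))*(-492) = (-3 - 6*(-4 + 4))*(-492) = (-3 - 6*0)*(-492) = (-3 + 0)*(-492) = -3*(-492) = 1476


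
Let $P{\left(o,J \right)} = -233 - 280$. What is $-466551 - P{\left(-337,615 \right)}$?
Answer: $-466038$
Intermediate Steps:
$P{\left(o,J \right)} = -513$
$-466551 - P{\left(-337,615 \right)} = -466551 - -513 = -466551 + 513 = -466038$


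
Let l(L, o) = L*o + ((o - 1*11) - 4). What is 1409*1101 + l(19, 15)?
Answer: 1551594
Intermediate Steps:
l(L, o) = -15 + o + L*o (l(L, o) = L*o + ((o - 11) - 4) = L*o + ((-11 + o) - 4) = L*o + (-15 + o) = -15 + o + L*o)
1409*1101 + l(19, 15) = 1409*1101 + (-15 + 15 + 19*15) = 1551309 + (-15 + 15 + 285) = 1551309 + 285 = 1551594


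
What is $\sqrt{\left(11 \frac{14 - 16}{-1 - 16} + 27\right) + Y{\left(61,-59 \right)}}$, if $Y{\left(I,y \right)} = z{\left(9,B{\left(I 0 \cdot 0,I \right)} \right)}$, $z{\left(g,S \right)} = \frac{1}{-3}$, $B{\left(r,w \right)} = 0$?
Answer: $\frac{\sqrt{72726}}{51} \approx 5.2878$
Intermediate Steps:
$z{\left(g,S \right)} = - \frac{1}{3}$
$Y{\left(I,y \right)} = - \frac{1}{3}$
$\sqrt{\left(11 \frac{14 - 16}{-1 - 16} + 27\right) + Y{\left(61,-59 \right)}} = \sqrt{\left(11 \frac{14 - 16}{-1 - 16} + 27\right) - \frac{1}{3}} = \sqrt{\left(11 \left(- \frac{2}{-17}\right) + 27\right) - \frac{1}{3}} = \sqrt{\left(11 \left(\left(-2\right) \left(- \frac{1}{17}\right)\right) + 27\right) - \frac{1}{3}} = \sqrt{\left(11 \cdot \frac{2}{17} + 27\right) - \frac{1}{3}} = \sqrt{\left(\frac{22}{17} + 27\right) - \frac{1}{3}} = \sqrt{\frac{481}{17} - \frac{1}{3}} = \sqrt{\frac{1426}{51}} = \frac{\sqrt{72726}}{51}$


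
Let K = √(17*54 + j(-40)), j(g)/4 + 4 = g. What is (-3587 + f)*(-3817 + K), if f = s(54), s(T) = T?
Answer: 13485461 - 3533*√742 ≈ 1.3389e+7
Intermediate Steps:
j(g) = -16 + 4*g
f = 54
K = √742 (K = √(17*54 + (-16 + 4*(-40))) = √(918 + (-16 - 160)) = √(918 - 176) = √742 ≈ 27.240)
(-3587 + f)*(-3817 + K) = (-3587 + 54)*(-3817 + √742) = -3533*(-3817 + √742) = 13485461 - 3533*√742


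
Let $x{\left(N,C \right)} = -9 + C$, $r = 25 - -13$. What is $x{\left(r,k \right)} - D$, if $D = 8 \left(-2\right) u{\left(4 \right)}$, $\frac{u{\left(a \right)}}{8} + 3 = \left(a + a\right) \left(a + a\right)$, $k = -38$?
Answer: $7761$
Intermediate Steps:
$r = 38$ ($r = 25 + 13 = 38$)
$u{\left(a \right)} = -24 + 32 a^{2}$ ($u{\left(a \right)} = -24 + 8 \left(a + a\right) \left(a + a\right) = -24 + 8 \cdot 2 a 2 a = -24 + 8 \cdot 4 a^{2} = -24 + 32 a^{2}$)
$D = -7808$ ($D = 8 \left(-2\right) \left(-24 + 32 \cdot 4^{2}\right) = - 16 \left(-24 + 32 \cdot 16\right) = - 16 \left(-24 + 512\right) = \left(-16\right) 488 = -7808$)
$x{\left(r,k \right)} - D = \left(-9 - 38\right) - -7808 = -47 + 7808 = 7761$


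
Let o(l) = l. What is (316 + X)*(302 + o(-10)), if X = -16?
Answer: 87600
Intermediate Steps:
(316 + X)*(302 + o(-10)) = (316 - 16)*(302 - 10) = 300*292 = 87600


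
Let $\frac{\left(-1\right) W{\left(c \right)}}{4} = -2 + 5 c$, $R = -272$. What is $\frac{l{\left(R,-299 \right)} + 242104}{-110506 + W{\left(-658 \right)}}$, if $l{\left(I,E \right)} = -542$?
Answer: $- \frac{120781}{48669} \approx -2.4817$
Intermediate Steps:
$W{\left(c \right)} = 8 - 20 c$ ($W{\left(c \right)} = - 4 \left(-2 + 5 c\right) = 8 - 20 c$)
$\frac{l{\left(R,-299 \right)} + 242104}{-110506 + W{\left(-658 \right)}} = \frac{-542 + 242104}{-110506 + \left(8 - -13160\right)} = \frac{241562}{-110506 + \left(8 + 13160\right)} = \frac{241562}{-110506 + 13168} = \frac{241562}{-97338} = 241562 \left(- \frac{1}{97338}\right) = - \frac{120781}{48669}$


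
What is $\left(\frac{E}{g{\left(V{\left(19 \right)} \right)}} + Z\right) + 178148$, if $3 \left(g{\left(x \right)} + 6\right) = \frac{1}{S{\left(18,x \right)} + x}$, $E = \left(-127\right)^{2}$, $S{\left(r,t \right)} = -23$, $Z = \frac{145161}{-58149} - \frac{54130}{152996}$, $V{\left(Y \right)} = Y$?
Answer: $\frac{6331906281339857}{36080511194} \approx 1.7549 \cdot 10^{5}$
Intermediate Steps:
$Z = - \frac{1408703207}{494253578}$ ($Z = 145161 \left(- \frac{1}{58149}\right) - \frac{27065}{76498} = - \frac{16129}{6461} - \frac{27065}{76498} = - \frac{1408703207}{494253578} \approx -2.8502$)
$E = 16129$
$g{\left(x \right)} = -6 + \frac{1}{3 \left(-23 + x\right)}$
$\left(\frac{E}{g{\left(V{\left(19 \right)} \right)}} + Z\right) + 178148 = \left(\frac{16129}{\frac{1}{3} \frac{1}{-23 + 19} \left(415 - 342\right)} - \frac{1408703207}{494253578}\right) + 178148 = \left(\frac{16129}{\frac{1}{3} \frac{1}{-4} \left(415 - 342\right)} - \frac{1408703207}{494253578}\right) + 178148 = \left(\frac{16129}{\frac{1}{3} \left(- \frac{1}{4}\right) 73} - \frac{1408703207}{494253578}\right) + 178148 = \left(\frac{16129}{- \frac{73}{12}} - \frac{1408703207}{494253578}\right) + 178148 = \left(16129 \left(- \frac{12}{73}\right) - \frac{1408703207}{494253578}\right) + 178148 = \left(- \frac{193548}{73} - \frac{1408703207}{494253578}\right) + 178148 = - \frac{95764626848855}{36080511194} + 178148 = \frac{6331906281339857}{36080511194}$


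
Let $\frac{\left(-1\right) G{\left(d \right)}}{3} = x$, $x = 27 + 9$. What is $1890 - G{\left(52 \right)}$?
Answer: $1998$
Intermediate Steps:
$x = 36$
$G{\left(d \right)} = -108$ ($G{\left(d \right)} = \left(-3\right) 36 = -108$)
$1890 - G{\left(52 \right)} = 1890 - -108 = 1890 + 108 = 1998$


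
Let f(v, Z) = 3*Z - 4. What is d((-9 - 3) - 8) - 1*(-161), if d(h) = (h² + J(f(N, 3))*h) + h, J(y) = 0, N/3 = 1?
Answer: 541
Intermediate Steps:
N = 3 (N = 3*1 = 3)
f(v, Z) = -4 + 3*Z
d(h) = h + h² (d(h) = (h² + 0*h) + h = (h² + 0) + h = h² + h = h + h²)
d((-9 - 3) - 8) - 1*(-161) = ((-9 - 3) - 8)*(1 + ((-9 - 3) - 8)) - 1*(-161) = (-12 - 8)*(1 + (-12 - 8)) + 161 = -20*(1 - 20) + 161 = -20*(-19) + 161 = 380 + 161 = 541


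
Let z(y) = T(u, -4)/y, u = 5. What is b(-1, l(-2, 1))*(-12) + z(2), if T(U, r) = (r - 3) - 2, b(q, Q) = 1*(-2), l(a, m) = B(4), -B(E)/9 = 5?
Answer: 39/2 ≈ 19.500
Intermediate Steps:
B(E) = -45 (B(E) = -9*5 = -45)
l(a, m) = -45
b(q, Q) = -2
T(U, r) = -5 + r (T(U, r) = (-3 + r) - 2 = -5 + r)
z(y) = -9/y (z(y) = (-5 - 4)/y = -9/y)
b(-1, l(-2, 1))*(-12) + z(2) = -2*(-12) - 9/2 = 24 - 9*1/2 = 24 - 9/2 = 39/2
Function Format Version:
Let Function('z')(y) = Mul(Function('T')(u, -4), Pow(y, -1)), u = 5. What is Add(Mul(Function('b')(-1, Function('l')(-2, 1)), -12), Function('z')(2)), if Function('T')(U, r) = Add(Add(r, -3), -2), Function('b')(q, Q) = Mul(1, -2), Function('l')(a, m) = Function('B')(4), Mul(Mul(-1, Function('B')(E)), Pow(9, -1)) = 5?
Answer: Rational(39, 2) ≈ 19.500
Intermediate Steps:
Function('B')(E) = -45 (Function('B')(E) = Mul(-9, 5) = -45)
Function('l')(a, m) = -45
Function('b')(q, Q) = -2
Function('T')(U, r) = Add(-5, r) (Function('T')(U, r) = Add(Add(-3, r), -2) = Add(-5, r))
Function('z')(y) = Mul(-9, Pow(y, -1)) (Function('z')(y) = Mul(Add(-5, -4), Pow(y, -1)) = Mul(-9, Pow(y, -1)))
Add(Mul(Function('b')(-1, Function('l')(-2, 1)), -12), Function('z')(2)) = Add(Mul(-2, -12), Mul(-9, Pow(2, -1))) = Add(24, Mul(-9, Rational(1, 2))) = Add(24, Rational(-9, 2)) = Rational(39, 2)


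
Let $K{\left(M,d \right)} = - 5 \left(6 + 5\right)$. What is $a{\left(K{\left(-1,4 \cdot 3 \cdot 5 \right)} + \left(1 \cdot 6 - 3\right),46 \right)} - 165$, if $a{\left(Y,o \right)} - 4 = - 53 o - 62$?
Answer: $-2661$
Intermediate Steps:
$K{\left(M,d \right)} = -55$ ($K{\left(M,d \right)} = \left(-5\right) 11 = -55$)
$a{\left(Y,o \right)} = -58 - 53 o$ ($a{\left(Y,o \right)} = 4 - \left(62 + 53 o\right) = -58 - 53 o$)
$a{\left(K{\left(-1,4 \cdot 3 \cdot 5 \right)} + \left(1 \cdot 6 - 3\right),46 \right)} - 165 = \left(-58 - 2438\right) - 165 = -2496 - 165 = -2661$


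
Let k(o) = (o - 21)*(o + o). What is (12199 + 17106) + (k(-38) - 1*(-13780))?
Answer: 47569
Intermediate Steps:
k(o) = 2*o*(-21 + o) (k(o) = (-21 + o)*(2*o) = 2*o*(-21 + o))
(12199 + 17106) + (k(-38) - 1*(-13780)) = (12199 + 17106) + (2*(-38)*(-21 - 38) - 1*(-13780)) = 29305 + (2*(-38)*(-59) + 13780) = 29305 + (4484 + 13780) = 29305 + 18264 = 47569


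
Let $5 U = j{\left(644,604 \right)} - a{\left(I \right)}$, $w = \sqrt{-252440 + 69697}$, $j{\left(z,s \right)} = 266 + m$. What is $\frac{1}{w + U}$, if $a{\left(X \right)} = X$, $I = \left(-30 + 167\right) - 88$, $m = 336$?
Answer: $\frac{2765}{4874384} - \frac{25 i \sqrt{182743}}{4874384} \approx 0.00056725 - 0.0021925 i$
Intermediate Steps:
$j{\left(z,s \right)} = 602$ ($j{\left(z,s \right)} = 266 + 336 = 602$)
$I = 49$ ($I = 137 - 88 = 49$)
$w = i \sqrt{182743}$ ($w = \sqrt{-182743} = i \sqrt{182743} \approx 427.48 i$)
$U = \frac{553}{5}$ ($U = \frac{602 - 49}{5} = \frac{1}{5} \cdot 553 = \frac{553}{5} \approx 110.6$)
$\frac{1}{w + U} = \frac{1}{i \sqrt{182743} + \frac{553}{5}} = \frac{1}{\frac{553}{5} + i \sqrt{182743}}$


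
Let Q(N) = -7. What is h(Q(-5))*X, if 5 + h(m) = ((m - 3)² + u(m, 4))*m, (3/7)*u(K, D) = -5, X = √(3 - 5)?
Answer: -1870*I*√2/3 ≈ -881.53*I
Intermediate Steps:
X = I*√2 (X = √(-2) = I*√2 ≈ 1.4142*I)
u(K, D) = -35/3 (u(K, D) = (7/3)*(-5) = -35/3)
h(m) = -5 + m*(-35/3 + (-3 + m)²) (h(m) = -5 + ((m - 3)² - 35/3)*m = -5 + ((-3 + m)² - 35/3)*m = -5 + (-35/3 + (-3 + m)²)*m = -5 + m*(-35/3 + (-3 + m)²))
h(Q(-5))*X = (-5 - 35/3*(-7) - 7*(-3 - 7)²)*(I*√2) = (-5 + 245/3 - 7*(-10)²)*(I*√2) = (-5 + 245/3 - 7*100)*(I*√2) = (-5 + 245/3 - 700)*(I*√2) = -1870*I*√2/3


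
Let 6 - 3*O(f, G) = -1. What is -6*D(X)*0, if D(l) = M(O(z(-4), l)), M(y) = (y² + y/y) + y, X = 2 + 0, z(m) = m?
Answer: 0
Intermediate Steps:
X = 2
O(f, G) = 7/3 (O(f, G) = 2 - ⅓*(-1) = 2 + ⅓ = 7/3)
M(y) = 1 + y + y² (M(y) = (y² + 1) + y = (1 + y²) + y = 1 + y + y²)
D(l) = 79/9 (D(l) = 1 + 7/3 + (7/3)² = 1 + 7/3 + 49/9 = 79/9)
-6*D(X)*0 = -6*79/9*0 = -158/3*0 = 0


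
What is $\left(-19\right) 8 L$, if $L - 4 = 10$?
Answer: $-2128$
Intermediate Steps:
$L = 14$ ($L = 4 + 10 = 14$)
$\left(-19\right) 8 L = \left(-19\right) 8 \cdot 14 = \left(-152\right) 14 = -2128$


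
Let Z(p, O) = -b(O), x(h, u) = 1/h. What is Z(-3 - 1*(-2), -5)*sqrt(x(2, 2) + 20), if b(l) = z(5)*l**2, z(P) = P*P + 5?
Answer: -375*sqrt(82) ≈ -3395.8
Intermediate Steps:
z(P) = 5 + P**2 (z(P) = P**2 + 5 = 5 + P**2)
b(l) = 30*l**2 (b(l) = (5 + 5**2)*l**2 = (5 + 25)*l**2 = 30*l**2)
Z(p, O) = -30*O**2
Z(-3 - 1*(-2), -5)*sqrt(x(2, 2) + 20) = (-30*(-5)**2)*sqrt(1/2 + 20) = (-30*25)*sqrt(1/2 + 20) = -375*sqrt(82)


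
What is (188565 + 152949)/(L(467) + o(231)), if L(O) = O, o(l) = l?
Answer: 170757/349 ≈ 489.27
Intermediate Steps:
(188565 + 152949)/(L(467) + o(231)) = (188565 + 152949)/(467 + 231) = 341514/698 = 341514*(1/698) = 170757/349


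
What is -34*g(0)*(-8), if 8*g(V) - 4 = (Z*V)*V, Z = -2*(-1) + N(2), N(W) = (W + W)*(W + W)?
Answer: 136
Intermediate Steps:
N(W) = 4*W**2 (N(W) = (2*W)*(2*W) = 4*W**2)
Z = 18 (Z = -2*(-1) + 4*2**2 = 2 + 4*4 = 2 + 16 = 18)
g(V) = 1/2 + 9*V**2/4 (g(V) = 1/2 + ((18*V)*V)/8 = 1/2 + (18*V**2)/8 = 1/2 + 9*V**2/4)
-34*g(0)*(-8) = -34*(1/2 + (9/4)*0**2)*(-8) = -34*(1/2 + (9/4)*0)*(-8) = -34*(1/2 + 0)*(-8) = -34*1/2*(-8) = -17*(-8) = 136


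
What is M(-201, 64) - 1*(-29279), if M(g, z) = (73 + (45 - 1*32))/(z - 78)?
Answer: 204910/7 ≈ 29273.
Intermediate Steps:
M(g, z) = 86/(-78 + z) (M(g, z) = (73 + (45 - 32))/(-78 + z) = (73 + 13)/(-78 + z) = 86/(-78 + z))
M(-201, 64) - 1*(-29279) = 86/(-78 + 64) - 1*(-29279) = 86/(-14) + 29279 = 86*(-1/14) + 29279 = -43/7 + 29279 = 204910/7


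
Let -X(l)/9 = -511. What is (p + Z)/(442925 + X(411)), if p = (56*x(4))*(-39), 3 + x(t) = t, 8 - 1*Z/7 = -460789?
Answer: 460485/63932 ≈ 7.2027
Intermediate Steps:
Z = 3225579 (Z = 56 - 7*(-460789) = 56 + 3225523 = 3225579)
X(l) = 4599 (X(l) = -9*(-511) = 4599)
x(t) = -3 + t
p = -2184 (p = (56*(-3 + 4))*(-39) = (56*1)*(-39) = 56*(-39) = -2184)
(p + Z)/(442925 + X(411)) = (-2184 + 3225579)/(442925 + 4599) = 3223395/447524 = 3223395*(1/447524) = 460485/63932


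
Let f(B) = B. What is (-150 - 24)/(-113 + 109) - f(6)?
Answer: 75/2 ≈ 37.500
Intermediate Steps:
(-150 - 24)/(-113 + 109) - f(6) = (-150 - 24)/(-113 + 109) - 1*6 = -174/(-4) - 6 = -174*(-¼) - 6 = 87/2 - 6 = 75/2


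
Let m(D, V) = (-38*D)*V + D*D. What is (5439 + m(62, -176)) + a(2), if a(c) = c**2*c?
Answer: 423947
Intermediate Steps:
m(D, V) = D**2 - 38*D*V (m(D, V) = -38*D*V + D**2 = D**2 - 38*D*V)
a(c) = c**3
(5439 + m(62, -176)) + a(2) = (5439 + 62*(62 - 38*(-176))) + 2**3 = (5439 + 62*(62 + 6688)) + 8 = (5439 + 62*6750) + 8 = (5439 + 418500) + 8 = 423939 + 8 = 423947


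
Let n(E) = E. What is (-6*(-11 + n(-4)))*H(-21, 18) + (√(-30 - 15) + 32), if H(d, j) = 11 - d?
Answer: 2912 + 3*I*√5 ≈ 2912.0 + 6.7082*I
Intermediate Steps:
(-6*(-11 + n(-4)))*H(-21, 18) + (√(-30 - 15) + 32) = (-6*(-11 - 4))*(11 - 1*(-21)) + (√(-30 - 15) + 32) = (-6*(-15))*(11 + 21) + (√(-45) + 32) = 90*32 + (3*I*√5 + 32) = 2880 + (32 + 3*I*√5) = 2912 + 3*I*√5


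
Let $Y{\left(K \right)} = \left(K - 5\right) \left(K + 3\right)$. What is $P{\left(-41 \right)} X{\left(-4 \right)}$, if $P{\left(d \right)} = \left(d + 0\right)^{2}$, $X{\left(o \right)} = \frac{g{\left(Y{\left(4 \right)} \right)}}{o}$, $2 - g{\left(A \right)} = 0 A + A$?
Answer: $- \frac{15129}{4} \approx -3782.3$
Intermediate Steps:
$Y{\left(K \right)} = \left(-5 + K\right) \left(3 + K\right)$
$g{\left(A \right)} = 2 - A$ ($g{\left(A \right)} = 2 - \left(0 A + A\right) = 2 - \left(0 + A\right) = 2 - A$)
$X{\left(o \right)} = \frac{9}{o}$ ($X{\left(o \right)} = \frac{2 - \left(-15 + 4^{2} - 8\right)}{o} = \frac{2 - \left(-15 + 16 - 8\right)}{o} = \frac{2 - -7}{o} = \frac{2 + 7}{o} = \frac{9}{o}$)
$P{\left(d \right)} = d^{2}$
$P{\left(-41 \right)} X{\left(-4 \right)} = \left(-41\right)^{2} \frac{9}{-4} = 1681 \cdot 9 \left(- \frac{1}{4}\right) = 1681 \left(- \frac{9}{4}\right) = - \frac{15129}{4}$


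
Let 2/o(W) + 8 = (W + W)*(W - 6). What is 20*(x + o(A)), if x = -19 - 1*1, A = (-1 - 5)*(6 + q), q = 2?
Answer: -258795/647 ≈ -399.99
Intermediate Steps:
A = -48 (A = (-1 - 5)*(6 + 2) = -6*8 = -48)
o(W) = 2/(-8 + 2*W*(-6 + W)) (o(W) = 2/(-8 + (W + W)*(W - 6)) = 2/(-8 + (2*W)*(-6 + W)) = 2/(-8 + 2*W*(-6 + W)))
x = -20 (x = -19 - 1 = -20)
20*(x + o(A)) = 20*(-20 + 1/(-4 + (-48)**2 - 6*(-48))) = 20*(-20 + 1/(-4 + 2304 + 288)) = 20*(-20 + 1/2588) = 20*(-51759/2588) = -258795/647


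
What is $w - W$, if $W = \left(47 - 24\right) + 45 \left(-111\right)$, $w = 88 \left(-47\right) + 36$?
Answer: $872$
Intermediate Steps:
$w = -4100$ ($w = -4136 + 36 = -4100$)
$W = -4972$ ($W = \left(47 - 24\right) - 4995 = 23 - 4995 = -4972$)
$w - W = -4100 - -4972 = -4100 + 4972 = 872$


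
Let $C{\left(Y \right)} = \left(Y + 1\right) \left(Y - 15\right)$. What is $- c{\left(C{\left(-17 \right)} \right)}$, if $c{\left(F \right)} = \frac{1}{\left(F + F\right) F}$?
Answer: $- \frac{1}{524288} \approx -1.9073 \cdot 10^{-6}$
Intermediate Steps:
$C{\left(Y \right)} = \left(1 + Y\right) \left(-15 + Y\right)$
$c{\left(F \right)} = \frac{1}{2 F^{2}}$ ($c{\left(F \right)} = \frac{1}{2 F F} = \frac{\frac{1}{2} \frac{1}{F}}{F} = \frac{1}{2 F^{2}}$)
$- c{\left(C{\left(-17 \right)} \right)} = - \frac{1}{2 \left(-15 + \left(-17\right)^{2} - -238\right)^{2}} = - \frac{1}{2 \left(-15 + 289 + 238\right)^{2}} = - \frac{1}{2 \cdot 262144} = \left(-1\right) \frac{1}{524288} = - \frac{1}{524288}$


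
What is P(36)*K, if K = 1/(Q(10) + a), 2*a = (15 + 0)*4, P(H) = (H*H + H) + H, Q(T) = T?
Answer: 171/5 ≈ 34.200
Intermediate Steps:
P(H) = H² + 2*H (P(H) = (H² + H) + H = (H + H²) + H = H² + 2*H)
a = 30 (a = ((15 + 0)*4)/2 = (15*4)/2 = (½)*60 = 30)
K = 1/40 (K = 1/(10 + 30) = 1/40 ≈ 0.025000)
P(36)*K = (36*(2 + 36))*(1/40) = (36*38)*(1/40) = 1368*(1/40) = 171/5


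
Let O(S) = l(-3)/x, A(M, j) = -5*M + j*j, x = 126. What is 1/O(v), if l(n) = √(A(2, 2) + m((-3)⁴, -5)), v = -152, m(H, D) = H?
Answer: 42*√3/5 ≈ 14.549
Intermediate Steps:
A(M, j) = j² - 5*M (A(M, j) = -5*M + j² = j² - 5*M)
l(n) = 5*√3 (l(n) = √((2² - 5*2) + (-3)⁴) = √((4 - 10) + 81) = √(-6 + 81) = √75 = 5*√3)
O(S) = 5*√3/126 (O(S) = (5*√3)/126 = (5*√3)*(1/126) = 5*√3/126)
1/O(v) = 1/(5*√3/126) = 42*√3/5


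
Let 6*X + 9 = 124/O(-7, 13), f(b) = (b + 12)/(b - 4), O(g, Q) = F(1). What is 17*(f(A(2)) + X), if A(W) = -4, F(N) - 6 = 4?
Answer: -221/30 ≈ -7.3667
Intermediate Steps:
F(N) = 10 (F(N) = 6 + 4 = 10)
O(g, Q) = 10
f(b) = (12 + b)/(-4 + b)
X = 17/30 (X = -3/2 + (124/10)/6 = -3/2 + (124*(1/10))/6 = -3/2 + (1/6)*(62/5) = -3/2 + 31/15 = 17/30 ≈ 0.56667)
17*(f(A(2)) + X) = 17*((12 - 4)/(-4 - 4) + 17/30) = 17*(8/(-8) + 17/30) = 17*(-1/8*8 + 17/30) = 17*(-1 + 17/30) = 17*(-13/30) = -221/30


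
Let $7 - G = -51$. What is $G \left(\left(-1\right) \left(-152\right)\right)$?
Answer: $8816$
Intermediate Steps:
$G = 58$ ($G = 7 - -51 = 7 + 51 = 58$)
$G \left(\left(-1\right) \left(-152\right)\right) = 58 \left(\left(-1\right) \left(-152\right)\right) = 58 \cdot 152 = 8816$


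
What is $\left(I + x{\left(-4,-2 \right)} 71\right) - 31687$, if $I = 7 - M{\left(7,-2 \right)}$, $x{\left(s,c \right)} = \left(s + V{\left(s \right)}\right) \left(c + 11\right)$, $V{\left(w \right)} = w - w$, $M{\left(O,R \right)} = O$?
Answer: $-34243$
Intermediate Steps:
$V{\left(w \right)} = 0$
$x{\left(s,c \right)} = s \left(11 + c\right)$ ($x{\left(s,c \right)} = \left(s + 0\right) \left(c + 11\right) = s \left(11 + c\right)$)
$I = 0$ ($I = 7 - 7 = 0$)
$\left(I + x{\left(-4,-2 \right)} 71\right) - 31687 = \left(0 + - 4 \left(11 - 2\right) 71\right) - 31687 = \left(0 + \left(-4\right) 9 \cdot 71\right) - 31687 = \left(0 - 2556\right) - 31687 = -2556 - 31687 = -34243$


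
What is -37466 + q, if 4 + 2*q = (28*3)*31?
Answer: -36166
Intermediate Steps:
q = 1300 (q = -2 + ((28*3)*31)/2 = -2 + (84*31)/2 = -2 + (½)*2604 = -2 + 1302 = 1300)
-37466 + q = -37466 + 1300 = -36166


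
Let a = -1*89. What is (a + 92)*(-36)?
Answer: -108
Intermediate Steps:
a = -89
(a + 92)*(-36) = (-89 + 92)*(-36) = 3*(-36) = -108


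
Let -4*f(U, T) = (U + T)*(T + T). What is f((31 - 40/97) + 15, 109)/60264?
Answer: -1634455/11691216 ≈ -0.13980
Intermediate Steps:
f(U, T) = -T*(T + U)/2 (f(U, T) = -(U + T)*(T + T)/4 = -(T + U)*2*T/4 = -T*(T + U)/2)
f((31 - 40/97) + 15, 109)/60264 = -1/2*109*(109 + ((31 - 40/97) + 15))/60264 = -1/2*109*(109 + ((31 - 40*1/97) + 15))*(1/60264) = -1/2*109*(109 + ((31 - 40/97) + 15))*(1/60264) = -1/2*109*(109 + (2967/97 + 15))*(1/60264) = -1/2*109*(109 + 4422/97)*(1/60264) = -1/2*109*14995/97*(1/60264) = -1634455/194*1/60264 = -1634455/11691216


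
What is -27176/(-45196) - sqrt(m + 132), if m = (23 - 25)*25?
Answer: 6794/11299 - sqrt(82) ≈ -8.4541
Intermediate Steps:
m = -50 (m = -2*25 = -50)
-27176/(-45196) - sqrt(m + 132) = -27176/(-45196) - sqrt(-50 + 132) = -27176*(-1/45196) - sqrt(82) = 6794/11299 - sqrt(82)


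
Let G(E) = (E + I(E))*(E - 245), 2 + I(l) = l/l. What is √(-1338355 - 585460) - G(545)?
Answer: -163200 + I*√1923815 ≈ -1.632e+5 + 1387.0*I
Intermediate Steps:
I(l) = -1 (I(l) = -2 + l/l = -2 + 1 = -1)
G(E) = (-1 + E)*(-245 + E) (G(E) = (E - 1)*(E - 245) = (-1 + E)*(-245 + E))
√(-1338355 - 585460) - G(545) = √(-1338355 - 585460) - (245 + 545² - 246*545) = √(-1923815) - (245 + 297025 - 134070) = I*√1923815 - 1*163200 = I*√1923815 - 163200 = -163200 + I*√1923815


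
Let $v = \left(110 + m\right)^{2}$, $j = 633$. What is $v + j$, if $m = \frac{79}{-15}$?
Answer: $\frac{2610466}{225} \approx 11602.0$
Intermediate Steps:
$m = - \frac{79}{15}$ ($m = 79 \left(- \frac{1}{15}\right) = - \frac{79}{15} \approx -5.2667$)
$v = \frac{2468041}{225}$ ($v = \left(110 - \frac{79}{15}\right)^{2} = \left(\frac{1571}{15}\right)^{2} = \frac{2468041}{225} \approx 10969.0$)
$v + j = \frac{2468041}{225} + 633 = \frac{2610466}{225}$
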